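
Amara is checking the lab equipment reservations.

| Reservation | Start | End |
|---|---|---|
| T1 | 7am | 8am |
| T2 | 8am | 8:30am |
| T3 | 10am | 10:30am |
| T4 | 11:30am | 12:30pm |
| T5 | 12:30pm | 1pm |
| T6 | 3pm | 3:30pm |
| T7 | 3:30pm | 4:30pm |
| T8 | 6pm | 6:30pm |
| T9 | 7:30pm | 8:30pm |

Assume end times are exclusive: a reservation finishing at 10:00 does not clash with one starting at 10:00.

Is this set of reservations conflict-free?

Yes

Check each pair: they overlap iff neither finishes before the other starts.
Sorted by start: T1, T2, T3, T4, T5, T6, T7, T8, T9.
T2 starts exactly when T1 ends (back-to-back, no overlap), so T1 has no further overlaps.
T3 starts after T2 ends, so T2 has no further overlaps.
T4 starts after T3 ends, so T3 has no further overlaps.
T5 starts exactly when T4 ends (back-to-back, no overlap), so T4 has no further overlaps.
T6 starts after T5 ends, so T5 has no further overlaps.
T7 starts exactly when T6 ends (back-to-back, no overlap), so T6 has no further overlaps.
T8 starts after T7 ends, so T7 has no further overlaps.
T9 starts after T8 ends.
Every pair is clear; the schedule has no overlaps.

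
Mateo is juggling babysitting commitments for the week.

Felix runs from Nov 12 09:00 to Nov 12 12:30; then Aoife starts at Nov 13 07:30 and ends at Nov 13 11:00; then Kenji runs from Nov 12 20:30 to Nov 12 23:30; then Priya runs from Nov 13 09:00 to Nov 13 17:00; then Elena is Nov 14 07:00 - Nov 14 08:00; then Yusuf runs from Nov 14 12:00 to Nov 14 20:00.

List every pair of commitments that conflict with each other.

Sorted by start: Felix, Kenji, Aoife, Priya, Elena, Yusuf.
Kenji starts after Felix ends — done with Felix.
Aoife starts after Kenji ends — done with Kenji.
Priya starts before Aoife ends → Aoife and Priya overlap.
Elena starts after Aoife ends — done with Aoife.
Elena starts after Priya ends — done with Priya.
Yusuf starts after Elena ends.

Aoife & Priya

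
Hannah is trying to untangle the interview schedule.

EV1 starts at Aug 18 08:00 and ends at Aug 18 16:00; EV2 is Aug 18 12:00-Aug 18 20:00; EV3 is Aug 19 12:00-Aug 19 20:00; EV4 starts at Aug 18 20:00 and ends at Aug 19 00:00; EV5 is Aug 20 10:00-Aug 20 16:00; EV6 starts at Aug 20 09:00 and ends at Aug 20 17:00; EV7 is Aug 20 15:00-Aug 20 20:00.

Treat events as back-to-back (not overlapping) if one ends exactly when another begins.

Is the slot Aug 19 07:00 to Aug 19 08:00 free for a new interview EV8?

EV1: ends Aug 18 16:00 at or before EV8 starts Aug 19 07:00 → clear.
EV2: ends Aug 18 20:00 at or before EV8 starts Aug 19 07:00 → clear.
EV4: ends Aug 19 00:00 at or before EV8 starts Aug 19 07:00 → clear.
EV3: starts Aug 19 12:00 at or after EV8 ends Aug 19 08:00 → clear.
EV6: starts Aug 20 09:00 at or after EV8 ends Aug 19 08:00 → clear.
EV5: starts Aug 20 10:00 at or after EV8 ends Aug 19 08:00 → clear.
EV7: starts Aug 20 15:00 at or after EV8 ends Aug 19 08:00 → clear.

Yes — the slot is free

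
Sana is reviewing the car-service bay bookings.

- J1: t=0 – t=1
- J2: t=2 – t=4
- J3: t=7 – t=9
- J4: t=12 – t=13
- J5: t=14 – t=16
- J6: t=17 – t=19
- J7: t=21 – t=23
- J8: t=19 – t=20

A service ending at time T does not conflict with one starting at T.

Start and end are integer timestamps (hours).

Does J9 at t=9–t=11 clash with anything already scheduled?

J1: ends t=1 at or before J9 starts t=9 → clear.
J2: ends t=4 at or before J9 starts t=9 → clear.
J3: ends t=9 at or before J9 starts t=9 → clear.
J4: starts t=12 at or after J9 ends t=11 → clear.
J5: starts t=14 at or after J9 ends t=11 → clear.
J6: starts t=17 at or after J9 ends t=11 → clear.
J8: starts t=19 at or after J9 ends t=11 → clear.
J7: starts t=21 at or after J9 ends t=11 → clear.

No — it doesn't clash with anything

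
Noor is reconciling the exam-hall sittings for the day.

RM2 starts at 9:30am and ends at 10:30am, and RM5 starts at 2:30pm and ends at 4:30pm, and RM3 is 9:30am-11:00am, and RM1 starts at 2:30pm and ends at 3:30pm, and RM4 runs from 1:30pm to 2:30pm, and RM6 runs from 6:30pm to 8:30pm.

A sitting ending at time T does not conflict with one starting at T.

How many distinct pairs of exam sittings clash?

2

Two intervals overlap when each starts before the other ends.
Sorted by start: RM2, RM3, RM4, RM1, RM5, RM6.
RM3 starts before RM2 ends → RM2 and RM3 overlap.
RM4 starts after RM2 ends — done with RM2.
RM4 starts after RM3 ends — done with RM3.
RM1 starts exactly when RM4 ends (back-to-back, no overlap) — done with RM4.
RM5 starts before RM1 ends → RM1 and RM5 overlap.
RM6 starts after RM1 ends.
RM6 starts after RM5 ends.
Overlapping pairs: RM1 & RM5, RM2 & RM3 — 2 in total.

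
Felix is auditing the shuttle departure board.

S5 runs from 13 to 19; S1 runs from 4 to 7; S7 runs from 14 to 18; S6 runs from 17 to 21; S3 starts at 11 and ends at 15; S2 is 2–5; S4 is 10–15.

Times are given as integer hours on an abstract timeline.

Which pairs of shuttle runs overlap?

S1 & S2, S3 & S4, S3 & S5, S3 & S7, S4 & S5, S4 & S7, S5 & S6, S5 & S7, S6 & S7

Sorted by start: S2, S1, S4, S3, S5, S7, S6.
S1 starts before S2 ends → S2 and S1 overlap.
S4 starts after S2 ends, so S2 has no further overlaps.
S4 starts after S1 ends, so S1 has no further overlaps.
S3 starts before S4 ends → S4 and S3 overlap.
S5 starts before S4 ends → S4 and S5 overlap.
S7 starts before S4 ends → S4 and S7 overlap.
S6 starts after S4 ends.
S5 starts before S3 ends → S3 and S5 overlap.
S7 starts before S3 ends → S3 and S7 overlap.
S6 starts after S3 ends.
S7 starts before S5 ends → S5 and S7 overlap.
S6 starts before S5 ends → S5 and S6 overlap.
S6 starts before S7 ends → S7 and S6 overlap.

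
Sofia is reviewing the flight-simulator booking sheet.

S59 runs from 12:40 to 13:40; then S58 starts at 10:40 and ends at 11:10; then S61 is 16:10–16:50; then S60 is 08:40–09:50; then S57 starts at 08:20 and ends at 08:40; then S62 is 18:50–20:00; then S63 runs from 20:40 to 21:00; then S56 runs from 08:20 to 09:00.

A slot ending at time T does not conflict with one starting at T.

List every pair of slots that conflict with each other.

S56 & S57, S56 & S60

Sorted by start: S56, S57, S60, S58, S59, S61, S62, S63.
S57 starts before S56 ends → S56 and S57 overlap.
S60 starts before S56 ends → S56 and S60 overlap.
S58 starts after S56 ends, so S56 has no further overlaps.
S60 starts exactly when S57 ends (back-to-back, no overlap), so S57 has no further overlaps.
S58 starts after S60 ends, so S60 has no further overlaps.
S59 starts after S58 ends, so S58 has no further overlaps.
S61 starts after S59 ends, so S59 has no further overlaps.
S62 starts after S61 ends, so S61 has no further overlaps.
S63 starts after S62 ends.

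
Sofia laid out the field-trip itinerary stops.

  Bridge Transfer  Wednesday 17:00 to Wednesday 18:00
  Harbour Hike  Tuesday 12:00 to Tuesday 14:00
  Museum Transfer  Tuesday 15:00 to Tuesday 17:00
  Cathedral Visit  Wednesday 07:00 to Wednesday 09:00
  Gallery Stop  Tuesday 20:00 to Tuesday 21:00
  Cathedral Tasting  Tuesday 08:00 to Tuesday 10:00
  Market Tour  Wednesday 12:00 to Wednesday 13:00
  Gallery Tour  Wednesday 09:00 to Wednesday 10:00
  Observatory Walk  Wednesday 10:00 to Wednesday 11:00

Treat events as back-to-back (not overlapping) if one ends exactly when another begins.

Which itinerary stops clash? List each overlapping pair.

Sorted by start: Cathedral Tasting, Harbour Hike, Museum Transfer, Gallery Stop, Cathedral Visit, Gallery Tour, Observatory Walk, Market Tour, Bridge Transfer.
Harbour Hike starts after Cathedral Tasting ends, so Cathedral Tasting has no further overlaps.
Museum Transfer starts after Harbour Hike ends, so Harbour Hike has no further overlaps.
Gallery Stop starts after Museum Transfer ends, so Museum Transfer has no further overlaps.
Cathedral Visit starts after Gallery Stop ends, so Gallery Stop has no further overlaps.
Gallery Tour starts exactly when Cathedral Visit ends (back-to-back, no overlap), so Cathedral Visit has no further overlaps.
Observatory Walk starts exactly when Gallery Tour ends (back-to-back, no overlap), so Gallery Tour has no further overlaps.
Market Tour starts after Observatory Walk ends, so Observatory Walk has no further overlaps.
Bridge Transfer starts after Market Tour ends.

none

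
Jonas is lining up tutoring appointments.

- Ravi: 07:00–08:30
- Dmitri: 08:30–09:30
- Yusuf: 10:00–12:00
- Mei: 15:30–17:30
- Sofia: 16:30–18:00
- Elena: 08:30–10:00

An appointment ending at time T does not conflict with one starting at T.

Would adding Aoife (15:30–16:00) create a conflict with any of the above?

Yes — it overlaps Mei

Ravi: ends 08:30 at or before Aoife starts 15:30 → clear.
Dmitri: ends 09:30 at or before Aoife starts 15:30 → clear.
Elena: ends 10:00 at or before Aoife starts 15:30 → clear.
Yusuf: ends 12:00 at or before Aoife starts 15:30 → clear.
Mei: starts 15:30 before Aoife ends 16:00, and ends 17:30 after Aoife starts 15:30 → overlap.
Sofia: starts 16:30 at or after Aoife ends 16:00 → clear.
Aoife overlaps Mei.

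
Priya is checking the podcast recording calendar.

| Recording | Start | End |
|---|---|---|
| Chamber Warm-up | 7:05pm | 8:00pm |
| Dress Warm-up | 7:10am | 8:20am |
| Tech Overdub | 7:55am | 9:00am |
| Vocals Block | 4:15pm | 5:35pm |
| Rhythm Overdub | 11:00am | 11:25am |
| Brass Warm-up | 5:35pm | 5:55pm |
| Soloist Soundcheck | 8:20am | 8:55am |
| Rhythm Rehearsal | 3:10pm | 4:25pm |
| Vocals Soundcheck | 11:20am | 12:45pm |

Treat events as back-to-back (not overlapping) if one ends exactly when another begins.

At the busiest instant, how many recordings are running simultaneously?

Sweep the timeline, counting +1 at each start and −1 at each end (ends before starts at a tie):
7:10am start Dress Warm-up → 1
7:55am start Tech Overdub → 2
8:20am end Dress Warm-up → 1
8:20am start Soloist Soundcheck → 2
8:55am end Soloist Soundcheck → 1
9:00am end Tech Overdub → 0
11:00am start Rhythm Overdub → 1
11:20am start Vocals Soundcheck → 2
11:25am end Rhythm Overdub → 1
12:45pm end Vocals Soundcheck → 0
3:10pm start Rhythm Rehearsal → 1
4:15pm start Vocals Block → 2
4:25pm end Rhythm Rehearsal → 1
5:35pm end Vocals Block → 0
5:35pm start Brass Warm-up → 1
5:55pm end Brass Warm-up → 0
7:05pm start Chamber Warm-up → 1
8:00pm end Chamber Warm-up → 0
Peak is 2, at 7:55am (Dress Warm-up, Tech Overdub).

2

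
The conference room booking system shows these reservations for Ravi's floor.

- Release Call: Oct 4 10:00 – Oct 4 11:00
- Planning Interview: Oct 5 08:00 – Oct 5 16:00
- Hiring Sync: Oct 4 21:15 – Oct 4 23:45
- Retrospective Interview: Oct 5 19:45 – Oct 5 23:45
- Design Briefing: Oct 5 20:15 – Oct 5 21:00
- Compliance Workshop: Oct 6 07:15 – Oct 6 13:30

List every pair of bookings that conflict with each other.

Design Briefing & Retrospective Interview

Check each pair: they overlap iff neither finishes before the other starts.
Sorted by start: Release Call, Hiring Sync, Planning Interview, Retrospective Interview, Design Briefing, Compliance Workshop.
Hiring Sync starts after Release Call ends, so nothing later overlaps Release Call either.
Planning Interview starts after Hiring Sync ends, so nothing later overlaps Hiring Sync either.
Retrospective Interview starts after Planning Interview ends, so nothing later overlaps Planning Interview either.
Design Briefing starts before Retrospective Interview ends → Retrospective Interview and Design Briefing overlap.
Compliance Workshop starts after Retrospective Interview ends.
Compliance Workshop starts after Design Briefing ends.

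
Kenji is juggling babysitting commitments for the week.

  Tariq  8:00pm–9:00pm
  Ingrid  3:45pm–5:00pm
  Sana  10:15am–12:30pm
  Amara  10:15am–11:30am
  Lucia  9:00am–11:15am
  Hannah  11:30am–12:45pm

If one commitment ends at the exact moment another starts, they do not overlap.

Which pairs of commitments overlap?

Sorted by start: Lucia, Amara, Sana, Hannah, Ingrid, Tariq.
Amara starts before Lucia ends → Lucia and Amara overlap.
Sana starts before Lucia ends → Lucia and Sana overlap.
Hannah starts after Lucia ends; Lucia is clear from here.
Sana starts before Amara ends → Amara and Sana overlap.
Hannah starts exactly when Amara ends (back-to-back, no overlap); Amara is clear from here.
Hannah starts before Sana ends → Sana and Hannah overlap.
Ingrid starts after Sana ends; Sana is clear from here.
Ingrid starts after Hannah ends; Hannah is clear from here.
Tariq starts after Ingrid ends.

Amara & Lucia, Amara & Sana, Hannah & Sana, Lucia & Sana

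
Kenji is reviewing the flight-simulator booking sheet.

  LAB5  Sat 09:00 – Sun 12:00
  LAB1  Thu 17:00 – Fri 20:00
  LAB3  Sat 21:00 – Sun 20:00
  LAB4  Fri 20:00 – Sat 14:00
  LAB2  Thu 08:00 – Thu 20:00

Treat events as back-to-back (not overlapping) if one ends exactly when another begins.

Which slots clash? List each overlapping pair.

Sorted by start: LAB2, LAB1, LAB4, LAB5, LAB3.
LAB1 starts before LAB2 ends → LAB2 and LAB1 overlap.
LAB4 starts after LAB2 ends, so nothing later overlaps LAB2 either.
LAB4 starts exactly when LAB1 ends (back-to-back, no overlap), so nothing later overlaps LAB1 either.
LAB5 starts before LAB4 ends → LAB4 and LAB5 overlap.
LAB3 starts after LAB4 ends.
LAB3 starts before LAB5 ends → LAB5 and LAB3 overlap.

LAB1 & LAB2, LAB3 & LAB5, LAB4 & LAB5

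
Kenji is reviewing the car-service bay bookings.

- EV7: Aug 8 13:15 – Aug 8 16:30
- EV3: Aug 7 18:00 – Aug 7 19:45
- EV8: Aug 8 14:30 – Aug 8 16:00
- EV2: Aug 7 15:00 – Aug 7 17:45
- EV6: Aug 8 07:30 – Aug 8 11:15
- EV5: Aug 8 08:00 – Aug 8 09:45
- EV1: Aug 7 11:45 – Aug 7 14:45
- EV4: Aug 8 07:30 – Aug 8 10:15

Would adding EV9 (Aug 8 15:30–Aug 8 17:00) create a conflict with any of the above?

EV1: ends Aug 7 14:45 at or before EV9 starts Aug 8 15:30 → clear.
EV2: ends Aug 7 17:45 at or before EV9 starts Aug 8 15:30 → clear.
EV3: ends Aug 7 19:45 at or before EV9 starts Aug 8 15:30 → clear.
EV4: ends Aug 8 10:15 at or before EV9 starts Aug 8 15:30 → clear.
EV6: ends Aug 8 11:15 at or before EV9 starts Aug 8 15:30 → clear.
EV5: ends Aug 8 09:45 at or before EV9 starts Aug 8 15:30 → clear.
EV7: starts Aug 8 13:15 before EV9 ends Aug 8 17:00, and ends Aug 8 16:30 after EV9 starts Aug 8 15:30 → overlap.
EV8: starts Aug 8 14:30 before EV9 ends Aug 8 17:00, and ends Aug 8 16:00 after EV9 starts Aug 8 15:30 → overlap.
EV9 overlaps EV7, EV8.

Yes — it overlaps EV7, EV8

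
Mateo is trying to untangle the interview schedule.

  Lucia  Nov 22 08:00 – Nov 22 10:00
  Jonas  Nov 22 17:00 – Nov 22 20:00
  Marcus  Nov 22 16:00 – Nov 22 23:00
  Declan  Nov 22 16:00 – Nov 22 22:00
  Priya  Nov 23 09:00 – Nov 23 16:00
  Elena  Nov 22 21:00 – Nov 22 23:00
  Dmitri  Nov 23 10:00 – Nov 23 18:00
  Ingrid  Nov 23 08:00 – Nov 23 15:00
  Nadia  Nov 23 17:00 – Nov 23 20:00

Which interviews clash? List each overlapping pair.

Declan & Elena, Declan & Jonas, Declan & Marcus, Dmitri & Ingrid, Dmitri & Nadia, Dmitri & Priya, Elena & Marcus, Ingrid & Priya, Jonas & Marcus

Sorted by start: Lucia, Marcus, Declan, Jonas, Elena, Ingrid, Priya, Dmitri, Nadia.
Marcus starts after Lucia ends; Lucia is clear from here.
Declan starts before Marcus ends → Marcus and Declan overlap.
Jonas starts before Marcus ends → Marcus and Jonas overlap.
Elena starts before Marcus ends → Marcus and Elena overlap.
Ingrid starts after Marcus ends; Marcus is clear from here.
Jonas starts before Declan ends → Declan and Jonas overlap.
Elena starts before Declan ends → Declan and Elena overlap.
Ingrid starts after Declan ends; Declan is clear from here.
Elena starts after Jonas ends; Jonas is clear from here.
Ingrid starts after Elena ends; Elena is clear from here.
Priya starts before Ingrid ends → Ingrid and Priya overlap.
Dmitri starts before Ingrid ends → Ingrid and Dmitri overlap.
Nadia starts after Ingrid ends.
Dmitri starts before Priya ends → Priya and Dmitri overlap.
Nadia starts after Priya ends.
Nadia starts before Dmitri ends → Dmitri and Nadia overlap.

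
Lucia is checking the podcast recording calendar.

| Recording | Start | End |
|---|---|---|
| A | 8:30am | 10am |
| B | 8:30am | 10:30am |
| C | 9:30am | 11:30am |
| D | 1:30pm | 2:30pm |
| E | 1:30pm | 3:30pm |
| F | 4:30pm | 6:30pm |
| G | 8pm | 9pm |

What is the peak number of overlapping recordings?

3

Sort all start/end points and keep a running count:
8:30am start A → 1
8:30am start B → 2
9:30am start C → 3
10am end A → 2
10:30am end B → 1
11:30am end C → 0
1:30pm start D → 1
1:30pm start E → 2
2:30pm end D → 1
3:30pm end E → 0
4:30pm start F → 1
6:30pm end F → 0
8pm start G → 1
9pm end G → 0
Peak is 3, at 9:30am (A, B, C).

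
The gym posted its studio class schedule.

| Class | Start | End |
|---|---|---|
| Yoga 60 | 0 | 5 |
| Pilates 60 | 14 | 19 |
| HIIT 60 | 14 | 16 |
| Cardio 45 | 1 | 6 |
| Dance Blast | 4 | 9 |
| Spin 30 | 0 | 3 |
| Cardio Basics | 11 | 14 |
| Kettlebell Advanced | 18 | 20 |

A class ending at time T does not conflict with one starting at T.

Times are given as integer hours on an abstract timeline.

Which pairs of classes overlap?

Cardio 45 & Dance Blast, Cardio 45 & Spin 30, Cardio 45 & Yoga 60, Dance Blast & Yoga 60, HIIT 60 & Pilates 60, Kettlebell Advanced & Pilates 60, Spin 30 & Yoga 60

Check each pair: they overlap iff neither finishes before the other starts.
Sorted by start: Spin 30, Yoga 60, Cardio 45, Dance Blast, Cardio Basics, HIIT 60, Pilates 60, Kettlebell Advanced.
Yoga 60 starts before Spin 30 ends → Spin 30 and Yoga 60 overlap.
Cardio 45 starts before Spin 30 ends → Spin 30 and Cardio 45 overlap.
Dance Blast starts after Spin 30 ends — done with Spin 30.
Cardio 45 starts before Yoga 60 ends → Yoga 60 and Cardio 45 overlap.
Dance Blast starts before Yoga 60 ends → Yoga 60 and Dance Blast overlap.
Cardio Basics starts after Yoga 60 ends — done with Yoga 60.
Dance Blast starts before Cardio 45 ends → Cardio 45 and Dance Blast overlap.
Cardio Basics starts after Cardio 45 ends — done with Cardio 45.
Cardio Basics starts after Dance Blast ends — done with Dance Blast.
HIIT 60 starts exactly when Cardio Basics ends (back-to-back, no overlap) — done with Cardio Basics.
Pilates 60 starts before HIIT 60 ends → HIIT 60 and Pilates 60 overlap.
Kettlebell Advanced starts after HIIT 60 ends.
Kettlebell Advanced starts before Pilates 60 ends → Pilates 60 and Kettlebell Advanced overlap.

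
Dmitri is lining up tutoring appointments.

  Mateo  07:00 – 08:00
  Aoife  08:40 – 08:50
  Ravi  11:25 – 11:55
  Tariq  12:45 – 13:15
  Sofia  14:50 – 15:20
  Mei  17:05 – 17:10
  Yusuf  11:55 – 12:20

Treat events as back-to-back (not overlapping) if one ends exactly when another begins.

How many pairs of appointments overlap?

0

Sorted by start: Mateo, Aoife, Ravi, Yusuf, Tariq, Sofia, Mei.
Aoife starts after Mateo ends, so Mateo has no further overlaps.
Ravi starts after Aoife ends, so Aoife has no further overlaps.
Yusuf starts exactly when Ravi ends (back-to-back, no overlap), so Ravi has no further overlaps.
Tariq starts after Yusuf ends, so Yusuf has no further overlaps.
Sofia starts after Tariq ends, so Tariq has no further overlaps.
Mei starts after Sofia ends.
No pair overlaps.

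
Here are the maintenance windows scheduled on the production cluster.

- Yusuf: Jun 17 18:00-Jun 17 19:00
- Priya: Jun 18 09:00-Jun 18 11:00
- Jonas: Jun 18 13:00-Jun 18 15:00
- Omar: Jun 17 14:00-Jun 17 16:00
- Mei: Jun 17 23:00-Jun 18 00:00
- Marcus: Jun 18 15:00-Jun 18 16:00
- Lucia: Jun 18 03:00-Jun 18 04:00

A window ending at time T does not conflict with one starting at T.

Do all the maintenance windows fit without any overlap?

Yes

Sorted by start: Omar, Yusuf, Mei, Lucia, Priya, Jonas, Marcus.
Yusuf starts after Omar ends — done with Omar.
Mei starts after Yusuf ends — done with Yusuf.
Lucia starts after Mei ends — done with Mei.
Priya starts after Lucia ends — done with Lucia.
Jonas starts after Priya ends — done with Priya.
Marcus starts exactly when Jonas ends (back-to-back, no overlap).
Every pair is clear; the schedule has no overlaps.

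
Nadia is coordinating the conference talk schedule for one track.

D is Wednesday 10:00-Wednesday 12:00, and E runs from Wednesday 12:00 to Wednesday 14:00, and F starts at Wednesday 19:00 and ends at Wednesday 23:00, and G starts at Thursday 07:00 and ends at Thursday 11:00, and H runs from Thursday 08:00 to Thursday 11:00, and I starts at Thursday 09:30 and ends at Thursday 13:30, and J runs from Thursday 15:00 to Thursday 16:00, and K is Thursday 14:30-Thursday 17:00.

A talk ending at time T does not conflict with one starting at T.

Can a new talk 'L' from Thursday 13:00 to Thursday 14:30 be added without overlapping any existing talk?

No — it overlaps I

D: ends Wednesday 12:00 at or before L starts Thursday 13:00 → clear.
E: ends Wednesday 14:00 at or before L starts Thursday 13:00 → clear.
F: ends Wednesday 23:00 at or before L starts Thursday 13:00 → clear.
G: ends Thursday 11:00 at or before L starts Thursday 13:00 → clear.
H: ends Thursday 11:00 at or before L starts Thursday 13:00 → clear.
I: starts Thursday 09:30 before L ends Thursday 14:30, and ends Thursday 13:30 after L starts Thursday 13:00 → overlap.
K: starts Thursday 14:30 at or after L ends Thursday 14:30 → clear.
J: starts Thursday 15:00 at or after L ends Thursday 14:30 → clear.
L overlaps I.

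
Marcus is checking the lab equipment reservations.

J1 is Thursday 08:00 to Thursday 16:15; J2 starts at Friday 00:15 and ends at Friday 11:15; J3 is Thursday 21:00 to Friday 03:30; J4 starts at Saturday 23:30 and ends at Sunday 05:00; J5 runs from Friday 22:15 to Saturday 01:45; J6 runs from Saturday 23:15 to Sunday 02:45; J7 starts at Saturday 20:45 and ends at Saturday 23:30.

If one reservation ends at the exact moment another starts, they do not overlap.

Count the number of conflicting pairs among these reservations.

3

Two intervals overlap when each starts before the other ends.
Sorted by start: J1, J3, J2, J5, J7, J6, J4.
J3 starts after J1 ends, so nothing later overlaps J1 either.
J2 starts before J3 ends → J3 and J2 overlap.
J5 starts after J3 ends, so nothing later overlaps J3 either.
J5 starts after J2 ends, so nothing later overlaps J2 either.
J7 starts after J5 ends, so nothing later overlaps J5 either.
J6 starts before J7 ends → J7 and J6 overlap.
J4 starts exactly when J7 ends (back-to-back, no overlap).
J4 starts before J6 ends → J6 and J4 overlap.
Overlapping pairs: J2 & J3, J4 & J6, J6 & J7 — 3 in total.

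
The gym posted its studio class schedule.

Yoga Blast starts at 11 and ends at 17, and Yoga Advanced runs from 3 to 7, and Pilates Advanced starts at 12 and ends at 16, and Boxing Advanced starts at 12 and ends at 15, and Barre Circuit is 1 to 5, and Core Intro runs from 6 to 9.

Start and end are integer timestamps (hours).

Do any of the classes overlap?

Yes

Check each pair: they overlap iff neither finishes before the other starts.
Sorted by start: Barre Circuit, Yoga Advanced, Core Intro, Yoga Blast, Pilates Advanced, Boxing Advanced.
Yoga Advanced starts before Barre Circuit ends → Barre Circuit and Yoga Advanced overlap.
That's a conflict, so the schedule is not conflict-free.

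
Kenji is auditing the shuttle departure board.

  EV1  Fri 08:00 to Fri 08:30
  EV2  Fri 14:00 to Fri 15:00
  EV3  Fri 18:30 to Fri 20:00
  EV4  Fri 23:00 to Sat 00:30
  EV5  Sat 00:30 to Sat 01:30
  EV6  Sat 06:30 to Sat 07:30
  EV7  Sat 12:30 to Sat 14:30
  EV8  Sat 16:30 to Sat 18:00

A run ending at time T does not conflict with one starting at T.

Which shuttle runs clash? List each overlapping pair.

no overlapping pairs

Sorted by start: EV1, EV2, EV3, EV4, EV5, EV6, EV7, EV8.
EV2 starts after EV1 ends; EV1 is clear from here.
EV3 starts after EV2 ends; EV2 is clear from here.
EV4 starts after EV3 ends; EV3 is clear from here.
EV5 starts exactly when EV4 ends (back-to-back, no overlap); EV4 is clear from here.
EV6 starts after EV5 ends; EV5 is clear from here.
EV7 starts after EV6 ends; EV6 is clear from here.
EV8 starts after EV7 ends.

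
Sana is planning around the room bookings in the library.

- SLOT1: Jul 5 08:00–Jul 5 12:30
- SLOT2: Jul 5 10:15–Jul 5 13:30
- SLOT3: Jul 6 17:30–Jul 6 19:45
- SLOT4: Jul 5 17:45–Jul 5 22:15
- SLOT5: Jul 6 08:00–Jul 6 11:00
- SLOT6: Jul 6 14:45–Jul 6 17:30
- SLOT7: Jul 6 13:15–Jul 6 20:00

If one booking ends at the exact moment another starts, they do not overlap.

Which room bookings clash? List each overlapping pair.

SLOT1 & SLOT2, SLOT3 & SLOT7, SLOT6 & SLOT7

Sorted by start: SLOT1, SLOT2, SLOT4, SLOT5, SLOT7, SLOT6, SLOT3.
SLOT2 starts before SLOT1 ends → SLOT1 and SLOT2 overlap.
SLOT4 starts after SLOT1 ends, so nothing later overlaps SLOT1 either.
SLOT4 starts after SLOT2 ends, so nothing later overlaps SLOT2 either.
SLOT5 starts after SLOT4 ends, so nothing later overlaps SLOT4 either.
SLOT7 starts after SLOT5 ends, so nothing later overlaps SLOT5 either.
SLOT6 starts before SLOT7 ends → SLOT7 and SLOT6 overlap.
SLOT3 starts before SLOT7 ends → SLOT7 and SLOT3 overlap.
SLOT3 starts exactly when SLOT6 ends (back-to-back, no overlap).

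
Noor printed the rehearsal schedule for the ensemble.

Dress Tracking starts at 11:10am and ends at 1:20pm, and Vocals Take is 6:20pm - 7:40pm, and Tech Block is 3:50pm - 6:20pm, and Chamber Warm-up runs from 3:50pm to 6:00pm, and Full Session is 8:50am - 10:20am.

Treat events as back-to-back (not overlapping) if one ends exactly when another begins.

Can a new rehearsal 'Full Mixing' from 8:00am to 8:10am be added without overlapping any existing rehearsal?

Full Session: starts 8:50am at or after Full Mixing ends 8:10am → clear.
Dress Tracking: starts 11:10am at or after Full Mixing ends 8:10am → clear.
Chamber Warm-up: starts 3:50pm at or after Full Mixing ends 8:10am → clear.
Tech Block: starts 3:50pm at or after Full Mixing ends 8:10am → clear.
Vocals Take: starts 6:20pm at or after Full Mixing ends 8:10am → clear.

Yes — the slot is free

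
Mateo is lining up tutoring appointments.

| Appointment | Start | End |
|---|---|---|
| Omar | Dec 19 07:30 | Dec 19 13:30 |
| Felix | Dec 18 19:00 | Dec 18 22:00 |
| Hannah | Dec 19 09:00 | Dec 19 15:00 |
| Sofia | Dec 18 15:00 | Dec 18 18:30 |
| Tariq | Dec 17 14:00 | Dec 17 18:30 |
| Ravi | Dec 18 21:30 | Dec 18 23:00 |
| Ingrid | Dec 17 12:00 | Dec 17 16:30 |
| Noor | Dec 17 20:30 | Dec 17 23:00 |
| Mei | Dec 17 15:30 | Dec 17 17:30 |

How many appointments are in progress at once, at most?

Sort all start/end points and keep a running count:
Dec 17 12:00 start Ingrid → 1
Dec 17 14:00 start Tariq → 2
Dec 17 15:30 start Mei → 3
Dec 17 16:30 end Ingrid → 2
Dec 17 17:30 end Mei → 1
Dec 17 18:30 end Tariq → 0
Dec 17 20:30 start Noor → 1
Dec 17 23:00 end Noor → 0
Dec 18 15:00 start Sofia → 1
Dec 18 18:30 end Sofia → 0
Dec 18 19:00 start Felix → 1
Dec 18 21:30 start Ravi → 2
Dec 18 22:00 end Felix → 1
Dec 18 23:00 end Ravi → 0
Dec 19 07:30 start Omar → 1
Dec 19 09:00 start Hannah → 2
Dec 19 13:30 end Omar → 1
Dec 19 15:00 end Hannah → 0
Peak is 3, at Dec 17 15:30 (Ingrid, Mei, Tariq).

3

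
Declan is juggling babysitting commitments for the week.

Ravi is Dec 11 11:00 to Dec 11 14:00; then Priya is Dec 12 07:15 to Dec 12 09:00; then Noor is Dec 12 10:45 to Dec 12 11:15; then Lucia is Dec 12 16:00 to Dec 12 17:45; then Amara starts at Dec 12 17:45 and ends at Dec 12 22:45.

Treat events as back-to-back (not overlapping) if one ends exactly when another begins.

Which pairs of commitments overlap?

Check each pair: they overlap iff neither finishes before the other starts.
Sorted by start: Ravi, Priya, Noor, Lucia, Amara.
Priya starts after Ravi ends; Ravi is clear from here.
Noor starts after Priya ends; Priya is clear from here.
Lucia starts after Noor ends; Noor is clear from here.
Amara starts exactly when Lucia ends (back-to-back, no overlap).

no conflicts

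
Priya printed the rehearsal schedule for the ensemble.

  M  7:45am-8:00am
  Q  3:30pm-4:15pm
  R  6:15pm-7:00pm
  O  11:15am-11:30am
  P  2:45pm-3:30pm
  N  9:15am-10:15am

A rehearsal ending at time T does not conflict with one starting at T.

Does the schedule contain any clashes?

Sorted by start: M, N, O, P, Q, R.
N starts after M ends, so nothing later overlaps M either.
O starts after N ends, so nothing later overlaps N either.
P starts after O ends, so nothing later overlaps O either.
Q starts exactly when P ends (back-to-back, no overlap), so nothing later overlaps P either.
R starts after Q ends.
Every pair is clear; the schedule has no overlaps.

No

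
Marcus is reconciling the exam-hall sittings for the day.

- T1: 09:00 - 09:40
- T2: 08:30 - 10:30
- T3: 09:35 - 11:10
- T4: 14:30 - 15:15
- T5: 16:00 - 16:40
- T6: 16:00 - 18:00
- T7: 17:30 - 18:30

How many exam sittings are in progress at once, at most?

3

Sort all start/end points and keep a running count:
08:30 start T2 → 1
09:00 start T1 → 2
09:35 start T3 → 3
09:40 end T1 → 2
10:30 end T2 → 1
11:10 end T3 → 0
14:30 start T4 → 1
15:15 end T4 → 0
16:00 start T5 → 1
16:00 start T6 → 2
16:40 end T5 → 1
17:30 start T7 → 2
18:00 end T6 → 1
18:30 end T7 → 0
Peak is 3, at 09:35 (T1, T2, T3).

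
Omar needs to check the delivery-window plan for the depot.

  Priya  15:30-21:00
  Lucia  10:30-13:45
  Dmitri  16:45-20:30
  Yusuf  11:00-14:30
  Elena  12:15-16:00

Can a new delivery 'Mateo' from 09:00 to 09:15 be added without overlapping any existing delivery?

Yes — the slot is free

Lucia: starts 10:30 at or after Mateo ends 09:15 → clear.
Yusuf: starts 11:00 at or after Mateo ends 09:15 → clear.
Elena: starts 12:15 at or after Mateo ends 09:15 → clear.
Priya: starts 15:30 at or after Mateo ends 09:15 → clear.
Dmitri: starts 16:45 at or after Mateo ends 09:15 → clear.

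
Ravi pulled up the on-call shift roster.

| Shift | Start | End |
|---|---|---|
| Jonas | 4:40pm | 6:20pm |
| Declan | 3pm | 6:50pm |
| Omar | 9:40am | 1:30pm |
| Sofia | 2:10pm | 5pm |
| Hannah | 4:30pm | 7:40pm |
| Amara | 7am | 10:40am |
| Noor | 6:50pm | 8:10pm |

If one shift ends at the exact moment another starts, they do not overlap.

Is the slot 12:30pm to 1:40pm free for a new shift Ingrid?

Amara: ends 10:40am at or before Ingrid starts 12:30pm → clear.
Omar: starts 9:40am before Ingrid ends 1:40pm, and ends 1:30pm after Ingrid starts 12:30pm → overlap.
Sofia: starts 2:10pm at or after Ingrid ends 1:40pm → clear.
Declan: starts 3pm at or after Ingrid ends 1:40pm → clear.
Hannah: starts 4:30pm at or after Ingrid ends 1:40pm → clear.
Jonas: starts 4:40pm at or after Ingrid ends 1:40pm → clear.
Noor: starts 6:50pm at or after Ingrid ends 1:40pm → clear.
Ingrid overlaps Omar.

No — it overlaps Omar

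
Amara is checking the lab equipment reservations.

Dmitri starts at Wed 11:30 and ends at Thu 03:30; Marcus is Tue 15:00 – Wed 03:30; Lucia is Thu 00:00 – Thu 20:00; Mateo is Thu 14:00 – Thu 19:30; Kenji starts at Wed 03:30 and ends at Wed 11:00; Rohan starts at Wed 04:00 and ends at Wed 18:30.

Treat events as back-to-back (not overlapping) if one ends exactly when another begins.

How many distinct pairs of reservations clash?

4

Sorted by start: Marcus, Kenji, Rohan, Dmitri, Lucia, Mateo.
Kenji starts exactly when Marcus ends (back-to-back, no overlap), so Marcus has no further overlaps.
Rohan starts before Kenji ends → Kenji and Rohan overlap.
Dmitri starts after Kenji ends, so Kenji has no further overlaps.
Dmitri starts before Rohan ends → Rohan and Dmitri overlap.
Lucia starts after Rohan ends, so Rohan has no further overlaps.
Lucia starts before Dmitri ends → Dmitri and Lucia overlap.
Mateo starts after Dmitri ends.
Mateo starts before Lucia ends → Lucia and Mateo overlap.
Overlapping pairs: Dmitri & Lucia, Dmitri & Rohan, Kenji & Rohan, Lucia & Mateo — 4 in total.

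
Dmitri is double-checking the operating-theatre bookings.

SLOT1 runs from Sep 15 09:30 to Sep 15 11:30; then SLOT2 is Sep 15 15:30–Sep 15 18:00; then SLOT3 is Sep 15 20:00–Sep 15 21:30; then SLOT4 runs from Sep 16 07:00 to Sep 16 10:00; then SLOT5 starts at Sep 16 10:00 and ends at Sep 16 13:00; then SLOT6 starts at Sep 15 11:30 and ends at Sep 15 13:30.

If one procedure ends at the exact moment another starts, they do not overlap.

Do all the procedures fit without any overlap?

Sorted by start: SLOT1, SLOT6, SLOT2, SLOT3, SLOT4, SLOT5.
SLOT6 starts exactly when SLOT1 ends (back-to-back, no overlap) — done with SLOT1.
SLOT2 starts after SLOT6 ends — done with SLOT6.
SLOT3 starts after SLOT2 ends — done with SLOT2.
SLOT4 starts after SLOT3 ends — done with SLOT3.
SLOT5 starts exactly when SLOT4 ends (back-to-back, no overlap).
Every pair is clear; the schedule has no overlaps.

Yes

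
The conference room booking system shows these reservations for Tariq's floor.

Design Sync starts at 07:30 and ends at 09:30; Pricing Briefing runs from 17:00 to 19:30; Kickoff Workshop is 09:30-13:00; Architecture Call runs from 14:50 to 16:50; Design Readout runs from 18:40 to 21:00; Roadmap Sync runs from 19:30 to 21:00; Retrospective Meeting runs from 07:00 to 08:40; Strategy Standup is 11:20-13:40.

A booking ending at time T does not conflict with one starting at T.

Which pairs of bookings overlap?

Design Readout & Pricing Briefing, Design Readout & Roadmap Sync, Design Sync & Retrospective Meeting, Kickoff Workshop & Strategy Standup

Check each pair: they overlap iff neither finishes before the other starts.
Sorted by start: Retrospective Meeting, Design Sync, Kickoff Workshop, Strategy Standup, Architecture Call, Pricing Briefing, Design Readout, Roadmap Sync.
Design Sync starts before Retrospective Meeting ends → Retrospective Meeting and Design Sync overlap.
Kickoff Workshop starts after Retrospective Meeting ends — done with Retrospective Meeting.
Kickoff Workshop starts exactly when Design Sync ends (back-to-back, no overlap) — done with Design Sync.
Strategy Standup starts before Kickoff Workshop ends → Kickoff Workshop and Strategy Standup overlap.
Architecture Call starts after Kickoff Workshop ends — done with Kickoff Workshop.
Architecture Call starts after Strategy Standup ends — done with Strategy Standup.
Pricing Briefing starts after Architecture Call ends — done with Architecture Call.
Design Readout starts before Pricing Briefing ends → Pricing Briefing and Design Readout overlap.
Roadmap Sync starts exactly when Pricing Briefing ends (back-to-back, no overlap).
Roadmap Sync starts before Design Readout ends → Design Readout and Roadmap Sync overlap.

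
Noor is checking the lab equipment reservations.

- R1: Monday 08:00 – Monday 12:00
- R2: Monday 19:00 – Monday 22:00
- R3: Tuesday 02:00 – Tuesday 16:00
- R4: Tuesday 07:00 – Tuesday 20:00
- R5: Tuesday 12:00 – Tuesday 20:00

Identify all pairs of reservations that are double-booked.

Sorted by start: R1, R2, R3, R4, R5.
R2 starts after R1 ends — done with R1.
R3 starts after R2 ends — done with R2.
R4 starts before R3 ends → R3 and R4 overlap.
R5 starts before R3 ends → R3 and R5 overlap.
R5 starts before R4 ends → R4 and R5 overlap.

R3 & R4, R3 & R5, R4 & R5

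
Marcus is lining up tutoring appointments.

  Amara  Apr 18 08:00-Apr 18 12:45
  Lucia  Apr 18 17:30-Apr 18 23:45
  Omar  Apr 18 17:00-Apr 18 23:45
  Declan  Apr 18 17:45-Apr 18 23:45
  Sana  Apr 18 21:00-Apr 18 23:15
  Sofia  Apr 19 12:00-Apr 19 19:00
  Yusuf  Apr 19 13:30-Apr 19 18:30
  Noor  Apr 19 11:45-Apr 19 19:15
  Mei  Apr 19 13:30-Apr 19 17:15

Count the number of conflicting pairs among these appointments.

12

Two intervals overlap when each starts before the other ends.
Sorted by start: Amara, Omar, Lucia, Declan, Sana, Noor, Sofia, Yusuf, Mei.
Omar starts after Amara ends, so nothing later overlaps Amara either.
Lucia starts before Omar ends → Omar and Lucia overlap.
Declan starts before Omar ends → Omar and Declan overlap.
Sana starts before Omar ends → Omar and Sana overlap.
Noor starts after Omar ends, so nothing later overlaps Omar either.
Declan starts before Lucia ends → Lucia and Declan overlap.
Sana starts before Lucia ends → Lucia and Sana overlap.
Noor starts after Lucia ends, so nothing later overlaps Lucia either.
Sana starts before Declan ends → Declan and Sana overlap.
Noor starts after Declan ends, so nothing later overlaps Declan either.
Noor starts after Sana ends, so nothing later overlaps Sana either.
Sofia starts before Noor ends → Noor and Sofia overlap.
Yusuf starts before Noor ends → Noor and Yusuf overlap.
Mei starts before Noor ends → Noor and Mei overlap.
Yusuf starts before Sofia ends → Sofia and Yusuf overlap.
Mei starts before Sofia ends → Sofia and Mei overlap.
Mei starts before Yusuf ends → Yusuf and Mei overlap.
Overlapping pairs: Declan & Lucia, Declan & Omar, Declan & Sana, Lucia & Omar, Lucia & Sana, Mei & Noor, Mei & Sofia, Mei & Yusuf, Noor & Sofia, Noor & Yusuf, Omar & Sana, Sofia & Yusuf — 12 in total.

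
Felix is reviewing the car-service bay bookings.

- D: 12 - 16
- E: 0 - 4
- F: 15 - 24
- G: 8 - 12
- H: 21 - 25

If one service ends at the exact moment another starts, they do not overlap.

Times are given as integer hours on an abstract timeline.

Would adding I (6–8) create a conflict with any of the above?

No — it doesn't clash with anything

E: ends 4 at or before I starts 6 → clear.
G: starts 8 at or after I ends 8 → clear.
D: starts 12 at or after I ends 8 → clear.
F: starts 15 at or after I ends 8 → clear.
H: starts 21 at or after I ends 8 → clear.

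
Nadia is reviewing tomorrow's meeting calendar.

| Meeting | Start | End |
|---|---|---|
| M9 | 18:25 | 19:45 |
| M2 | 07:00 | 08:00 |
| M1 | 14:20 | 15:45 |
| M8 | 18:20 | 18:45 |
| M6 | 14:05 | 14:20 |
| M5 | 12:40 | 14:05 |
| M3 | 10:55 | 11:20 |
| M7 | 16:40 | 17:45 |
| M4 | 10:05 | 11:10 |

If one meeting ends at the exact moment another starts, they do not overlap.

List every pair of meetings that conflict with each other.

Sorted by start: M2, M4, M3, M5, M6, M1, M7, M8, M9.
M4 starts after M2 ends — done with M2.
M3 starts before M4 ends → M4 and M3 overlap.
M5 starts after M4 ends — done with M4.
M5 starts after M3 ends — done with M3.
M6 starts exactly when M5 ends (back-to-back, no overlap) — done with M5.
M1 starts exactly when M6 ends (back-to-back, no overlap) — done with M6.
M7 starts after M1 ends — done with M1.
M8 starts after M7 ends — done with M7.
M9 starts before M8 ends → M8 and M9 overlap.

M3 & M4, M8 & M9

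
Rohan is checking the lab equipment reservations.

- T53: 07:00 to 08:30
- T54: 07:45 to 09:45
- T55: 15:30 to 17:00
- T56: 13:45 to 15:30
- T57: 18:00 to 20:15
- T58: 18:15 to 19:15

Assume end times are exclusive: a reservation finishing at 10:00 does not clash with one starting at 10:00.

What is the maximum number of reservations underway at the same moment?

2

Walk through starts and ends in time order (an end at T is processed before a start at T):
07:00 start T53 → 1
07:45 start T54 → 2
08:30 end T53 → 1
09:45 end T54 → 0
13:45 start T56 → 1
15:30 end T56 → 0
15:30 start T55 → 1
17:00 end T55 → 0
18:00 start T57 → 1
18:15 start T58 → 2
19:15 end T58 → 1
20:15 end T57 → 0
Peak is 2, at 07:45 (T53, T54).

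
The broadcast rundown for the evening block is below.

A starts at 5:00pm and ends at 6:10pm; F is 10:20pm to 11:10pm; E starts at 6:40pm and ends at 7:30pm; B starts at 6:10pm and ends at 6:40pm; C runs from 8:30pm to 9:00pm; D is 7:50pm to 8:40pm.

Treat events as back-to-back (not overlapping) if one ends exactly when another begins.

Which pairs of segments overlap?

C & D

Two intervals overlap when each starts before the other ends.
Sorted by start: A, B, E, D, C, F.
B starts exactly when A ends (back-to-back, no overlap) — done with A.
E starts exactly when B ends (back-to-back, no overlap) — done with B.
D starts after E ends — done with E.
C starts before D ends → D and C overlap.
F starts after D ends.
F starts after C ends.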